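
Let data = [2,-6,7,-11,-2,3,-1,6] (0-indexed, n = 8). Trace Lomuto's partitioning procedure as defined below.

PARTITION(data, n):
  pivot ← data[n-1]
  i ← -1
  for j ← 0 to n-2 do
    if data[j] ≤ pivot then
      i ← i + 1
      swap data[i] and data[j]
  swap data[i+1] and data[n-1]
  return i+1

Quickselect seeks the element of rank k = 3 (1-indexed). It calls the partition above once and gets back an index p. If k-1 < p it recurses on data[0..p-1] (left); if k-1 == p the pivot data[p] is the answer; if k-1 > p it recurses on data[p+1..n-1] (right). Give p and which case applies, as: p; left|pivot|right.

pivot = data[7] = 6; i = -1
j=0: data[0]=2 ≤ 6 → i=0, swap data[0],data[0] (no change) → [2,-6,7,-11,-2,3,-1,6]
j=1: data[1]=-6 ≤ 6 → i=1, swap data[1],data[1] (no change) → [2,-6,7,-11,-2,3,-1,6]
j=2: data[2]=7 > 6 → no swap
j=3: data[3]=-11 ≤ 6 → i=2, swap data[2],data[3] → [2,-6,-11,7,-2,3,-1,6]
j=4: data[4]=-2 ≤ 6 → i=3, swap data[3],data[4] → [2,-6,-11,-2,7,3,-1,6]
j=5: data[5]=3 ≤ 6 → i=4, swap data[4],data[5] → [2,-6,-11,-2,3,7,-1,6]
j=6: data[6]=-1 ≤ 6 → i=5, swap data[5],data[6] → [2,-6,-11,-2,3,-1,7,6]
final swap data[6],data[7] → [2,-6,-11,-2,3,-1,6,7]; return 6
p = 6; k-1 = 2 < 6 ⇒ left

6; left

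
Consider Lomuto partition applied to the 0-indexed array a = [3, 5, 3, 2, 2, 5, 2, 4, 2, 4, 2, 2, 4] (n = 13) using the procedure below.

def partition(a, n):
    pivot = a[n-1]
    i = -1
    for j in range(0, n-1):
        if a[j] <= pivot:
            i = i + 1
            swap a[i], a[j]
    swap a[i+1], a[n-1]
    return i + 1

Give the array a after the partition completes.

[3, 3, 2, 2, 2, 4, 2, 4, 2, 2, 4, 5, 5]

pivot=4, i=-1
j=0: 3≤4, i=0, swap(0,0) ⇒ [3, 5, 3, 2, 2, 5, 2, 4, 2, 4, 2, 2, 4]
j=1: 5>4, skip
j=2: 3≤4, i=1, swap(1,2) ⇒ [3, 3, 5, 2, 2, 5, 2, 4, 2, 4, 2, 2, 4]
j=3: 2≤4, i=2, swap(2,3) ⇒ [3, 3, 2, 5, 2, 5, 2, 4, 2, 4, 2, 2, 4]
j=4: 2≤4, i=3, swap(3,4) ⇒ [3, 3, 2, 2, 5, 5, 2, 4, 2, 4, 2, 2, 4]
j=5: 5>4, skip
j=6: 2≤4, i=4, swap(4,6) ⇒ [3, 3, 2, 2, 2, 5, 5, 4, 2, 4, 2, 2, 4]
j=7: 4≤4, i=5, swap(5,7) ⇒ [3, 3, 2, 2, 2, 4, 5, 5, 2, 4, 2, 2, 4]
j=8: 2≤4, i=6, swap(6,8) ⇒ [3, 3, 2, 2, 2, 4, 2, 5, 5, 4, 2, 2, 4]
j=9: 4≤4, i=7, swap(7,9) ⇒ [3, 3, 2, 2, 2, 4, 2, 4, 5, 5, 2, 2, 4]
j=10: 2≤4, i=8, swap(8,10) ⇒ [3, 3, 2, 2, 2, 4, 2, 4, 2, 5, 5, 2, 4]
j=11: 2≤4, i=9, swap(9,11) ⇒ [3, 3, 2, 2, 2, 4, 2, 4, 2, 2, 5, 5, 4]
swap(10,12) ⇒ [3, 3, 2, 2, 2, 4, 2, 4, 2, 2, 4, 5, 5]; return 10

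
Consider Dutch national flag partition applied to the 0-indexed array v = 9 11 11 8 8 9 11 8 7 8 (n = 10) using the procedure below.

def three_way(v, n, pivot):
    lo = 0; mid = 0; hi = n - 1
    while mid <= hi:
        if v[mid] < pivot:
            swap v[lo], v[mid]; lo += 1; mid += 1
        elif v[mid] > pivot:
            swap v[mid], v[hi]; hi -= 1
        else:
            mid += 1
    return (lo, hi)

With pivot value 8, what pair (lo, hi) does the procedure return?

pivot = 8; lo=0, mid=0, hi=9
v[mid]=9>8: swap v[0],v[9]; hi=8 → 8 11 11 8 8 9 11 8 7 9
v[mid]=8=8: mid=1
v[mid]=11>8: swap v[1],v[8]; hi=7 → 8 7 11 8 8 9 11 8 11 9
v[mid]=7<8: swap v[0],v[1]; lo=1,mid=2 → 7 8 11 8 8 9 11 8 11 9
v[mid]=11>8: swap v[2],v[7]; hi=6 → 7 8 8 8 8 9 11 11 11 9
v[mid]=8=8: mid=3
v[mid]=8=8: mid=4
v[mid]=8=8: mid=5
v[mid]=9>8: swap v[5],v[6]; hi=5 → 7 8 8 8 8 11 9 11 11 9
v[mid]=11>8: swap v[5],v[5]; hi=4 → 7 8 8 8 8 11 9 11 11 9
end: lo=1, hi=4; v = 7 8 8 8 8 11 9 11 11 9

(1, 4)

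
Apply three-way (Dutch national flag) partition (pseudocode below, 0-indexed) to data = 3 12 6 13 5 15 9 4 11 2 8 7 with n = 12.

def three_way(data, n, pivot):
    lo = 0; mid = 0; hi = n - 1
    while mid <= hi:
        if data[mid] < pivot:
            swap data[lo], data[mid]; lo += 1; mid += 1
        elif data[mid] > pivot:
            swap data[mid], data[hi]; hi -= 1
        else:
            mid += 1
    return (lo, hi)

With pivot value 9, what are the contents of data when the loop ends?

pivot = 9; lo=0, mid=0, hi=11
data[mid]=3<9: swap data[0],data[0]; lo=1,mid=1 → 3 12 6 13 5 15 9 4 11 2 8 7
data[mid]=12>9: swap data[1],data[11]; hi=10 → 3 7 6 13 5 15 9 4 11 2 8 12
data[mid]=7<9: swap data[1],data[1]; lo=2,mid=2 → 3 7 6 13 5 15 9 4 11 2 8 12
data[mid]=6<9: swap data[2],data[2]; lo=3,mid=3 → 3 7 6 13 5 15 9 4 11 2 8 12
data[mid]=13>9: swap data[3],data[10]; hi=9 → 3 7 6 8 5 15 9 4 11 2 13 12
data[mid]=8<9: swap data[3],data[3]; lo=4,mid=4 → 3 7 6 8 5 15 9 4 11 2 13 12
data[mid]=5<9: swap data[4],data[4]; lo=5,mid=5 → 3 7 6 8 5 15 9 4 11 2 13 12
data[mid]=15>9: swap data[5],data[9]; hi=8 → 3 7 6 8 5 2 9 4 11 15 13 12
data[mid]=2<9: swap data[5],data[5]; lo=6,mid=6 → 3 7 6 8 5 2 9 4 11 15 13 12
data[mid]=9=9: mid=7
data[mid]=4<9: swap data[6],data[7]; lo=7,mid=8 → 3 7 6 8 5 2 4 9 11 15 13 12
data[mid]=11>9: swap data[8],data[8]; hi=7 → 3 7 6 8 5 2 4 9 11 15 13 12
end: lo=7, hi=7; data = 3 7 6 8 5 2 4 9 11 15 13 12

3 7 6 8 5 2 4 9 11 15 13 12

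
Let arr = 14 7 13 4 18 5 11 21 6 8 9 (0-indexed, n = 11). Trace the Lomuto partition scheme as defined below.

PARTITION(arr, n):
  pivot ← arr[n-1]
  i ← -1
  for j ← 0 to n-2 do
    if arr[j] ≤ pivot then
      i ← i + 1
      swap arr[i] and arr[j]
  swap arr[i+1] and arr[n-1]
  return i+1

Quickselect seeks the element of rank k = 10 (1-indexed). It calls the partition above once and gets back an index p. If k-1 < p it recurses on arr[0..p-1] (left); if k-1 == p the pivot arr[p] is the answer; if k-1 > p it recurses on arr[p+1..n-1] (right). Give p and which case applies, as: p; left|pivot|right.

pivot=9, i=-1
j=0: 14>9, skip
j=1: 7≤9, i=0, swap(0,1) ⇒ 7 14 13 4 18 5 11 21 6 8 9
j=2: 13>9, skip
j=3: 4≤9, i=1, swap(1,3) ⇒ 7 4 13 14 18 5 11 21 6 8 9
j=4: 18>9, skip
j=5: 5≤9, i=2, swap(2,5) ⇒ 7 4 5 14 18 13 11 21 6 8 9
j=6: 11>9, skip
j=7: 21>9, skip
j=8: 6≤9, i=3, swap(3,8) ⇒ 7 4 5 6 18 13 11 21 14 8 9
j=9: 8≤9, i=4, swap(4,9) ⇒ 7 4 5 6 8 13 11 21 14 18 9
swap(5,10) ⇒ 7 4 5 6 8 9 11 21 14 18 13; return 5
p = 5; k-1 = 9 > 5 ⇒ right

5; right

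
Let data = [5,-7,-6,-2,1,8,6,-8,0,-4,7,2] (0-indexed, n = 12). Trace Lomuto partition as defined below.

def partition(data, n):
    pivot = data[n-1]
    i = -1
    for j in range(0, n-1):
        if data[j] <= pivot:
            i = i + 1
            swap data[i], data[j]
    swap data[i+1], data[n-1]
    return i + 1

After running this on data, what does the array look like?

pivot = data[11] = 2; i = -1
j=0: data[0]=5 > 2 → no swap
j=1: data[1]=-7 ≤ 2 → i=0, swap data[0],data[1] → [-7,5,-6,-2,1,8,6,-8,0,-4,7,2]
j=2: data[2]=-6 ≤ 2 → i=1, swap data[1],data[2] → [-7,-6,5,-2,1,8,6,-8,0,-4,7,2]
j=3: data[3]=-2 ≤ 2 → i=2, swap data[2],data[3] → [-7,-6,-2,5,1,8,6,-8,0,-4,7,2]
j=4: data[4]=1 ≤ 2 → i=3, swap data[3],data[4] → [-7,-6,-2,1,5,8,6,-8,0,-4,7,2]
j=5: data[5]=8 > 2 → no swap
j=6: data[6]=6 > 2 → no swap
j=7: data[7]=-8 ≤ 2 → i=4, swap data[4],data[7] → [-7,-6,-2,1,-8,8,6,5,0,-4,7,2]
j=8: data[8]=0 ≤ 2 → i=5, swap data[5],data[8] → [-7,-6,-2,1,-8,0,6,5,8,-4,7,2]
j=9: data[9]=-4 ≤ 2 → i=6, swap data[6],data[9] → [-7,-6,-2,1,-8,0,-4,5,8,6,7,2]
j=10: data[10]=7 > 2 → no swap
final swap data[7],data[11] → [-7,-6,-2,1,-8,0,-4,2,8,6,7,5]; return 7

[-7,-6,-2,1,-8,0,-4,2,8,6,7,5]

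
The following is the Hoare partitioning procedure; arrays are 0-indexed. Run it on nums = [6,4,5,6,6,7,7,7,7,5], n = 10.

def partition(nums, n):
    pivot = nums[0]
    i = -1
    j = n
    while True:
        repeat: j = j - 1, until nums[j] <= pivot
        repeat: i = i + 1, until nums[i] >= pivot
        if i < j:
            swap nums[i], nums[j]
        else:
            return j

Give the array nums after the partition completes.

pivot = nums[0] = 6; i = -1, j = 10
j→9 (nums[9]=5≤6), i→0 (nums[0]=6≥6); i<j, swap → [5,4,5,6,6,7,7,7,7,6]
j→4 (nums[4]=6≤6), i→3 (nums[3]=6≥6); i<j, swap → [5,4,5,6,6,7,7,7,7,6]
j→3, i→4; i≥j, return j=3. nums = [5,4,5,6,6,7,7,7,7,6]

[5,4,5,6,6,7,7,7,7,6]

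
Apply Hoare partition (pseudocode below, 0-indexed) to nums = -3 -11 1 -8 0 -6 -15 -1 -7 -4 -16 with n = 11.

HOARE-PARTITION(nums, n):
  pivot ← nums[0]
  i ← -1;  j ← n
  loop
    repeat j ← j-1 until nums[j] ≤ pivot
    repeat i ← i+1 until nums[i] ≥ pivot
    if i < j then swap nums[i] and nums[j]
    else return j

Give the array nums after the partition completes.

-16 -11 -4 -8 -7 -6 -15 -1 0 1 -3

pivot = nums[0] = -3; i = -1, j = 11
j→10 (nums[10]=-16≤-3), i→0 (nums[0]=-3≥-3); i<j, swap → -16 -11 1 -8 0 -6 -15 -1 -7 -4 -3
j→9 (nums[9]=-4≤-3), i→2 (nums[2]=1≥-3); i<j, swap → -16 -11 -4 -8 0 -6 -15 -1 -7 1 -3
j→8 (nums[8]=-7≤-3), i→4 (nums[4]=0≥-3); i<j, swap → -16 -11 -4 -8 -7 -6 -15 -1 0 1 -3
j→6, i→7; i≥j, return j=6. nums = -16 -11 -4 -8 -7 -6 -15 -1 0 1 -3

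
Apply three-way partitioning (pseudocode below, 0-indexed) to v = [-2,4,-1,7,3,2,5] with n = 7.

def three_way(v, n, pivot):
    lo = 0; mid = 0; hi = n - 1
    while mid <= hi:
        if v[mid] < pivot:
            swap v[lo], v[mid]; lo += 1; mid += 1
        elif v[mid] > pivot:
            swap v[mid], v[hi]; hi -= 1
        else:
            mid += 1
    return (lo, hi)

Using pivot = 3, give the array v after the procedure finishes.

pivot = 3; lo=0, mid=0, hi=6
v[mid]=-2<3: swap v[0],v[0]; lo=1,mid=1 → [-2,4,-1,7,3,2,5]
v[mid]=4>3: swap v[1],v[6]; hi=5 → [-2,5,-1,7,3,2,4]
v[mid]=5>3: swap v[1],v[5]; hi=4 → [-2,2,-1,7,3,5,4]
v[mid]=2<3: swap v[1],v[1]; lo=2,mid=2 → [-2,2,-1,7,3,5,4]
v[mid]=-1<3: swap v[2],v[2]; lo=3,mid=3 → [-2,2,-1,7,3,5,4]
v[mid]=7>3: swap v[3],v[4]; hi=3 → [-2,2,-1,3,7,5,4]
v[mid]=3=3: mid=4
end: lo=3, hi=3; v = [-2,2,-1,3,7,5,4]

[-2,2,-1,3,7,5,4]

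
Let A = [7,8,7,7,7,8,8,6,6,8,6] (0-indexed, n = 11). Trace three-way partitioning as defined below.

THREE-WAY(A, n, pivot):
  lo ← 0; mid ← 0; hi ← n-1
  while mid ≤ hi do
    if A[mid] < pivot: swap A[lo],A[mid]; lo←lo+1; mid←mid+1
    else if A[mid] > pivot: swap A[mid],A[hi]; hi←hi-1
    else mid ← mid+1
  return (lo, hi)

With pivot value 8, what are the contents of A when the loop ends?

[7,7,7,7,6,6,6,8,8,8,8]

lo=0 mid=0 hi=10
7<8: swap(0,0), lo=1 mid=1 ⇒ [7,8,7,7,7,8,8,6,6,8,6]
8=8: mid=2
7<8: swap(1,2), lo=2 mid=3 ⇒ [7,7,8,7,7,8,8,6,6,8,6]
7<8: swap(2,3), lo=3 mid=4 ⇒ [7,7,7,8,7,8,8,6,6,8,6]
7<8: swap(3,4), lo=4 mid=5 ⇒ [7,7,7,7,8,8,8,6,6,8,6]
8=8: mid=6
8=8: mid=7
6<8: swap(4,7), lo=5 mid=8 ⇒ [7,7,7,7,6,8,8,8,6,8,6]
6<8: swap(5,8), lo=6 mid=9 ⇒ [7,7,7,7,6,6,8,8,8,8,6]
8=8: mid=10
6<8: swap(6,10), lo=7 mid=11 ⇒ [7,7,7,7,6,6,6,8,8,8,8]
done. lo=7 hi=10; A=[7,7,7,7,6,6,6,8,8,8,8]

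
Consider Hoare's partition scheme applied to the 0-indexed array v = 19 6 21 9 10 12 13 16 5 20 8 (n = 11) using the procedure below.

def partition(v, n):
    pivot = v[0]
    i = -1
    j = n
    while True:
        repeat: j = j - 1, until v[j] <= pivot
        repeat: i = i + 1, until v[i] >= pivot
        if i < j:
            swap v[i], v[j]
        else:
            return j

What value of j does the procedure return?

pivot=19
j stops at 10 (8), i stops at 0 (19); swap ⇒ 8 6 21 9 10 12 13 16 5 20 19
j stops at 8 (5), i stops at 2 (21); swap ⇒ 8 6 5 9 10 12 13 16 21 20 19
j stops at 7, i stops at 8; i≥j ⇒ return 7. v=8 6 5 9 10 12 13 16 21 20 19

7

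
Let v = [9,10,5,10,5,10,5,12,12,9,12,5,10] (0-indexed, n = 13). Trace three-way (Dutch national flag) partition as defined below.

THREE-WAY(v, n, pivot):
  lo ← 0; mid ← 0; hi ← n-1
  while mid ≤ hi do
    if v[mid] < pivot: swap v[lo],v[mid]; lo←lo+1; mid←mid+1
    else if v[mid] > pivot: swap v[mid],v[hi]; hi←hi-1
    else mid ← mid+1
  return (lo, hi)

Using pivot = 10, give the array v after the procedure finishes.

[9,5,5,5,5,9,10,10,10,10,12,12,12]

pivot = 10; lo=0, mid=0, hi=12
v[mid]=9<10: swap v[0],v[0]; lo=1,mid=1 → [9,10,5,10,5,10,5,12,12,9,12,5,10]
v[mid]=10=10: mid=2
v[mid]=5<10: swap v[1],v[2]; lo=2,mid=3 → [9,5,10,10,5,10,5,12,12,9,12,5,10]
v[mid]=10=10: mid=4
v[mid]=5<10: swap v[2],v[4]; lo=3,mid=5 → [9,5,5,10,10,10,5,12,12,9,12,5,10]
v[mid]=10=10: mid=6
v[mid]=5<10: swap v[3],v[6]; lo=4,mid=7 → [9,5,5,5,10,10,10,12,12,9,12,5,10]
v[mid]=12>10: swap v[7],v[12]; hi=11 → [9,5,5,5,10,10,10,10,12,9,12,5,12]
v[mid]=10=10: mid=8
v[mid]=12>10: swap v[8],v[11]; hi=10 → [9,5,5,5,10,10,10,10,5,9,12,12,12]
v[mid]=5<10: swap v[4],v[8]; lo=5,mid=9 → [9,5,5,5,5,10,10,10,10,9,12,12,12]
v[mid]=9<10: swap v[5],v[9]; lo=6,mid=10 → [9,5,5,5,5,9,10,10,10,10,12,12,12]
v[mid]=12>10: swap v[10],v[10]; hi=9 → [9,5,5,5,5,9,10,10,10,10,12,12,12]
end: lo=6, hi=9; v = [9,5,5,5,5,9,10,10,10,10,12,12,12]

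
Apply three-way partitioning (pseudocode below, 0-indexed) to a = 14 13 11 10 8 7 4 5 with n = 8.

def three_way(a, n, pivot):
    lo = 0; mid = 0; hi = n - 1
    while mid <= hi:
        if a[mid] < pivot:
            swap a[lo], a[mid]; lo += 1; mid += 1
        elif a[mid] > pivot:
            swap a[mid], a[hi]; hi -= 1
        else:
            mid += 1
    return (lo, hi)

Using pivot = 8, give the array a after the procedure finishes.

lo=0 mid=0 hi=7
14>8: swap(0,7), hi=6 ⇒ 5 13 11 10 8 7 4 14
5<8: swap(0,0), lo=1 mid=1 ⇒ 5 13 11 10 8 7 4 14
13>8: swap(1,6), hi=5 ⇒ 5 4 11 10 8 7 13 14
4<8: swap(1,1), lo=2 mid=2 ⇒ 5 4 11 10 8 7 13 14
11>8: swap(2,5), hi=4 ⇒ 5 4 7 10 8 11 13 14
7<8: swap(2,2), lo=3 mid=3 ⇒ 5 4 7 10 8 11 13 14
10>8: swap(3,4), hi=3 ⇒ 5 4 7 8 10 11 13 14
8=8: mid=4
done. lo=3 hi=3; a=5 4 7 8 10 11 13 14

5 4 7 8 10 11 13 14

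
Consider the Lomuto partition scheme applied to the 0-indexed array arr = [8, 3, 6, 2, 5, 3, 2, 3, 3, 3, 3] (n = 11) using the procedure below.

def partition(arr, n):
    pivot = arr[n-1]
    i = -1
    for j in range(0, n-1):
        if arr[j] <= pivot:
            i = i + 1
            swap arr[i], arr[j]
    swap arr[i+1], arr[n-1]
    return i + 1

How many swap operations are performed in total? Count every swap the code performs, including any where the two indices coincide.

8

pivot = arr[10] = 3; i = -1
j=0: arr[0]=8 > 3 → no swap
j=1: arr[1]=3 ≤ 3 → i=0, swap arr[0],arr[1] → [3, 8, 6, 2, 5, 3, 2, 3, 3, 3, 3]
j=2: arr[2]=6 > 3 → no swap
j=3: arr[3]=2 ≤ 3 → i=1, swap arr[1],arr[3] → [3, 2, 6, 8, 5, 3, 2, 3, 3, 3, 3]
j=4: arr[4]=5 > 3 → no swap
j=5: arr[5]=3 ≤ 3 → i=2, swap arr[2],arr[5] → [3, 2, 3, 8, 5, 6, 2, 3, 3, 3, 3]
j=6: arr[6]=2 ≤ 3 → i=3, swap arr[3],arr[6] → [3, 2, 3, 2, 5, 6, 8, 3, 3, 3, 3]
j=7: arr[7]=3 ≤ 3 → i=4, swap arr[4],arr[7] → [3, 2, 3, 2, 3, 6, 8, 5, 3, 3, 3]
j=8: arr[8]=3 ≤ 3 → i=5, swap arr[5],arr[8] → [3, 2, 3, 2, 3, 3, 8, 5, 6, 3, 3]
j=9: arr[9]=3 ≤ 3 → i=6, swap arr[6],arr[9] → [3, 2, 3, 2, 3, 3, 3, 5, 6, 8, 3]
final swap arr[7],arr[10] → [3, 2, 3, 2, 3, 3, 3, 3, 6, 8, 5]; return 7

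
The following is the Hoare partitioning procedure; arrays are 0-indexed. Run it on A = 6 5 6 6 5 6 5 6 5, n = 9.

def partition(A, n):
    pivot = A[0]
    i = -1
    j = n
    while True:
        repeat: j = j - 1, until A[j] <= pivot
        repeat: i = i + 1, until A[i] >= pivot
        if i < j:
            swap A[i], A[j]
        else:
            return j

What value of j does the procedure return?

pivot=6
j stops at 8 (5), i stops at 0 (6); swap ⇒ 5 5 6 6 5 6 5 6 6
j stops at 7 (6), i stops at 2 (6); swap ⇒ 5 5 6 6 5 6 5 6 6
j stops at 6 (5), i stops at 3 (6); swap ⇒ 5 5 6 5 5 6 6 6 6
j stops at 5, i stops at 5; i≥j ⇒ return 5. A=5 5 6 5 5 6 6 6 6

5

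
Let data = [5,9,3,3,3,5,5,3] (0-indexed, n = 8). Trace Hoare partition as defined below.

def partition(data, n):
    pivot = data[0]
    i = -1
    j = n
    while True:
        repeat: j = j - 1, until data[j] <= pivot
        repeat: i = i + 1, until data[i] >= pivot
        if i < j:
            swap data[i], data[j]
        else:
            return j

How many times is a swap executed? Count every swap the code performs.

2

pivot = data[0] = 5; i = -1, j = 8
j→7 (data[7]=3≤5), i→0 (data[0]=5≥5); i<j, swap → [3,9,3,3,3,5,5,5]
j→6 (data[6]=5≤5), i→1 (data[1]=9≥5); i<j, swap → [3,5,3,3,3,5,9,5]
j→5, i→5; i≥j, return j=5. data = [3,5,3,3,3,5,9,5]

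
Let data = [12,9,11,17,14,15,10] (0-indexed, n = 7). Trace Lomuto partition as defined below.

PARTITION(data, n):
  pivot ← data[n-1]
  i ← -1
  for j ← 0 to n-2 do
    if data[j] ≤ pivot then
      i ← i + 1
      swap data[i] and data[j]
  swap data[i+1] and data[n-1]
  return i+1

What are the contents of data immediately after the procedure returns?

pivot = data[6] = 10; i = -1
j=0: data[0]=12 > 10 → no swap
j=1: data[1]=9 ≤ 10 → i=0, swap data[0],data[1] → [9,12,11,17,14,15,10]
j=2: data[2]=11 > 10 → no swap
j=3: data[3]=17 > 10 → no swap
j=4: data[4]=14 > 10 → no swap
j=5: data[5]=15 > 10 → no swap
final swap data[1],data[6] → [9,10,11,17,14,15,12]; return 1

[9,10,11,17,14,15,12]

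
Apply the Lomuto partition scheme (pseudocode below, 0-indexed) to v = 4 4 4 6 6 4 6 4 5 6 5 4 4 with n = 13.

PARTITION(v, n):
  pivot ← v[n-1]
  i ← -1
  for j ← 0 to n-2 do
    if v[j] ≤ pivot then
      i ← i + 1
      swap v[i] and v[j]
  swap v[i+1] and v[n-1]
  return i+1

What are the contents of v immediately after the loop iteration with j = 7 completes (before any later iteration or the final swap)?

4 4 4 4 4 6 6 6 5 6 5 4 4

pivot = v[12] = 4; i = -1
j=0: v[0]=4 ≤ 4 → i=0, swap v[0],v[0] (no change) → 4 4 4 6 6 4 6 4 5 6 5 4 4
j=1: v[1]=4 ≤ 4 → i=1, swap v[1],v[1] (no change) → 4 4 4 6 6 4 6 4 5 6 5 4 4
j=2: v[2]=4 ≤ 4 → i=2, swap v[2],v[2] (no change) → 4 4 4 6 6 4 6 4 5 6 5 4 4
j=3: v[3]=6 > 4 → no swap
j=4: v[4]=6 > 4 → no swap
j=5: v[5]=4 ≤ 4 → i=3, swap v[3],v[5] → 4 4 4 4 6 6 6 4 5 6 5 4 4
j=6: v[6]=6 > 4 → no swap
j=7: v[7]=4 ≤ 4 → i=4, swap v[4],v[7] → 4 4 4 4 4 6 6 6 5 6 5 4 4
(after j=7) v = 4 4 4 4 4 6 6 6 5 6 5 4 4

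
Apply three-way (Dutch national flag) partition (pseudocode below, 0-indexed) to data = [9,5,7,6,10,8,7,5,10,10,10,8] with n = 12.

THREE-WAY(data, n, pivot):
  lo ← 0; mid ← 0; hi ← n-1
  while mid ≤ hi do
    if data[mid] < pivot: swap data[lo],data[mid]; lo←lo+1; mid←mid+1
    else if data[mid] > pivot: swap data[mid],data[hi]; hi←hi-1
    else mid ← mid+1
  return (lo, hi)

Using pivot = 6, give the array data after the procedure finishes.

[5,5,6,10,8,7,7,10,10,10,8,9]

lo=0 mid=0 hi=11
9>6: swap(0,11), hi=10 ⇒ [8,5,7,6,10,8,7,5,10,10,10,9]
8>6: swap(0,10), hi=9 ⇒ [10,5,7,6,10,8,7,5,10,10,8,9]
10>6: swap(0,9), hi=8 ⇒ [10,5,7,6,10,8,7,5,10,10,8,9]
10>6: swap(0,8), hi=7 ⇒ [10,5,7,6,10,8,7,5,10,10,8,9]
10>6: swap(0,7), hi=6 ⇒ [5,5,7,6,10,8,7,10,10,10,8,9]
5<6: swap(0,0), lo=1 mid=1 ⇒ [5,5,7,6,10,8,7,10,10,10,8,9]
5<6: swap(1,1), lo=2 mid=2 ⇒ [5,5,7,6,10,8,7,10,10,10,8,9]
7>6: swap(2,6), hi=5 ⇒ [5,5,7,6,10,8,7,10,10,10,8,9]
7>6: swap(2,5), hi=4 ⇒ [5,5,8,6,10,7,7,10,10,10,8,9]
8>6: swap(2,4), hi=3 ⇒ [5,5,10,6,8,7,7,10,10,10,8,9]
10>6: swap(2,3), hi=2 ⇒ [5,5,6,10,8,7,7,10,10,10,8,9]
6=6: mid=3
done. lo=2 hi=2; data=[5,5,6,10,8,7,7,10,10,10,8,9]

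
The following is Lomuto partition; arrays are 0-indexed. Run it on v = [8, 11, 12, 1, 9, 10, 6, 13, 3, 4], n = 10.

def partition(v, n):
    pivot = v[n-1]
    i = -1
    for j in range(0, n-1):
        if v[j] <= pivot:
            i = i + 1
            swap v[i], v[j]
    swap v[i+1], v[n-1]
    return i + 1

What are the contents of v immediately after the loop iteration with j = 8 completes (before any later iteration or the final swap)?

pivot = v[9] = 4; i = -1
j=0: v[0]=8 > 4 → no swap
j=1: v[1]=11 > 4 → no swap
j=2: v[2]=12 > 4 → no swap
j=3: v[3]=1 ≤ 4 → i=0, swap v[0],v[3] → [1, 11, 12, 8, 9, 10, 6, 13, 3, 4]
j=4: v[4]=9 > 4 → no swap
j=5: v[5]=10 > 4 → no swap
j=6: v[6]=6 > 4 → no swap
j=7: v[7]=13 > 4 → no swap
j=8: v[8]=3 ≤ 4 → i=1, swap v[1],v[8] → [1, 3, 12, 8, 9, 10, 6, 13, 11, 4]
(after j=8) v = [1, 3, 12, 8, 9, 10, 6, 13, 11, 4]

[1, 3, 12, 8, 9, 10, 6, 13, 11, 4]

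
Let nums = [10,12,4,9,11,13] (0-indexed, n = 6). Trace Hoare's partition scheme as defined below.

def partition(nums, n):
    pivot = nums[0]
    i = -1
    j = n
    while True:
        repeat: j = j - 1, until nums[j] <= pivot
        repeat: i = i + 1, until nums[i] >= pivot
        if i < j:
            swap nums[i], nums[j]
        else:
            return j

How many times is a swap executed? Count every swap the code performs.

pivot = nums[0] = 10; i = -1, j = 6
j→3 (nums[3]=9≤10), i→0 (nums[0]=10≥10); i<j, swap → [9,12,4,10,11,13]
j→2 (nums[2]=4≤10), i→1 (nums[1]=12≥10); i<j, swap → [9,4,12,10,11,13]
j→1, i→2; i≥j, return j=1. nums = [9,4,12,10,11,13]

2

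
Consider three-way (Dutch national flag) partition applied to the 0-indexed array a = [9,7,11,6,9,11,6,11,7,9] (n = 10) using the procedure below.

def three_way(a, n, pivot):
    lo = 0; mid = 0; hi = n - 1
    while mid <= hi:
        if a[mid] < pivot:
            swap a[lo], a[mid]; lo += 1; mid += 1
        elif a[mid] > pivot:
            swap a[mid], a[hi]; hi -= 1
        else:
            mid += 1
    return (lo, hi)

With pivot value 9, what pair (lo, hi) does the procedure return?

pivot = 9; lo=0, mid=0, hi=9
a[mid]=9=9: mid=1
a[mid]=7<9: swap a[0],a[1]; lo=1,mid=2 → [7,9,11,6,9,11,6,11,7,9]
a[mid]=11>9: swap a[2],a[9]; hi=8 → [7,9,9,6,9,11,6,11,7,11]
a[mid]=9=9: mid=3
a[mid]=6<9: swap a[1],a[3]; lo=2,mid=4 → [7,6,9,9,9,11,6,11,7,11]
a[mid]=9=9: mid=5
a[mid]=11>9: swap a[5],a[8]; hi=7 → [7,6,9,9,9,7,6,11,11,11]
a[mid]=7<9: swap a[2],a[5]; lo=3,mid=6 → [7,6,7,9,9,9,6,11,11,11]
a[mid]=6<9: swap a[3],a[6]; lo=4,mid=7 → [7,6,7,6,9,9,9,11,11,11]
a[mid]=11>9: swap a[7],a[7]; hi=6 → [7,6,7,6,9,9,9,11,11,11]
end: lo=4, hi=6; a = [7,6,7,6,9,9,9,11,11,11]

(4, 6)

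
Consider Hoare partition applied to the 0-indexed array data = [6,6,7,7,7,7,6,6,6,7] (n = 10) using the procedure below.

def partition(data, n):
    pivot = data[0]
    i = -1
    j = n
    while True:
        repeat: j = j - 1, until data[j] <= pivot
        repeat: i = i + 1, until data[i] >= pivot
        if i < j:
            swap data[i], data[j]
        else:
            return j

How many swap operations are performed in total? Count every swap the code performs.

3

pivot=6
j stops at 8 (6), i stops at 0 (6); swap ⇒ [6,6,7,7,7,7,6,6,6,7]
j stops at 7 (6), i stops at 1 (6); swap ⇒ [6,6,7,7,7,7,6,6,6,7]
j stops at 6 (6), i stops at 2 (7); swap ⇒ [6,6,6,7,7,7,7,6,6,7]
j stops at 2, i stops at 3; i≥j ⇒ return 2. data=[6,6,6,7,7,7,7,6,6,7]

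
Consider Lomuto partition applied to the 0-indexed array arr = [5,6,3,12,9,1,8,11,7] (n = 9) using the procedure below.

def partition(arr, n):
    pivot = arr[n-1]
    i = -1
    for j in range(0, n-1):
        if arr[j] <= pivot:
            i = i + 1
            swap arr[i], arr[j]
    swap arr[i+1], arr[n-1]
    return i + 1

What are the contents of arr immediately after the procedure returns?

[5,6,3,1,7,12,8,11,9]

pivot=7, i=-1
j=0: 5≤7, i=0, swap(0,0) ⇒ [5,6,3,12,9,1,8,11,7]
j=1: 6≤7, i=1, swap(1,1) ⇒ [5,6,3,12,9,1,8,11,7]
j=2: 3≤7, i=2, swap(2,2) ⇒ [5,6,3,12,9,1,8,11,7]
j=3: 12>7, skip
j=4: 9>7, skip
j=5: 1≤7, i=3, swap(3,5) ⇒ [5,6,3,1,9,12,8,11,7]
j=6: 8>7, skip
j=7: 11>7, skip
swap(4,8) ⇒ [5,6,3,1,7,12,8,11,9]; return 4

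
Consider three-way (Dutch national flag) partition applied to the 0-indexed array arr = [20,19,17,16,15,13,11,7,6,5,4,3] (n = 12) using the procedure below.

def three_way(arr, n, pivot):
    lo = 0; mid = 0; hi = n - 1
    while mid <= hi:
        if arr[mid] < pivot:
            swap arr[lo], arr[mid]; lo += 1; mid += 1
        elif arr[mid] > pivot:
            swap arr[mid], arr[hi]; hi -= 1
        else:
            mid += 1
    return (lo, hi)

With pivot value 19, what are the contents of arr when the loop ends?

lo=0 mid=0 hi=11
20>19: swap(0,11), hi=10 ⇒ [3,19,17,16,15,13,11,7,6,5,4,20]
3<19: swap(0,0), lo=1 mid=1 ⇒ [3,19,17,16,15,13,11,7,6,5,4,20]
19=19: mid=2
17<19: swap(1,2), lo=2 mid=3 ⇒ [3,17,19,16,15,13,11,7,6,5,4,20]
16<19: swap(2,3), lo=3 mid=4 ⇒ [3,17,16,19,15,13,11,7,6,5,4,20]
15<19: swap(3,4), lo=4 mid=5 ⇒ [3,17,16,15,19,13,11,7,6,5,4,20]
13<19: swap(4,5), lo=5 mid=6 ⇒ [3,17,16,15,13,19,11,7,6,5,4,20]
11<19: swap(5,6), lo=6 mid=7 ⇒ [3,17,16,15,13,11,19,7,6,5,4,20]
7<19: swap(6,7), lo=7 mid=8 ⇒ [3,17,16,15,13,11,7,19,6,5,4,20]
6<19: swap(7,8), lo=8 mid=9 ⇒ [3,17,16,15,13,11,7,6,19,5,4,20]
5<19: swap(8,9), lo=9 mid=10 ⇒ [3,17,16,15,13,11,7,6,5,19,4,20]
4<19: swap(9,10), lo=10 mid=11 ⇒ [3,17,16,15,13,11,7,6,5,4,19,20]
done. lo=10 hi=10; arr=[3,17,16,15,13,11,7,6,5,4,19,20]

[3,17,16,15,13,11,7,6,5,4,19,20]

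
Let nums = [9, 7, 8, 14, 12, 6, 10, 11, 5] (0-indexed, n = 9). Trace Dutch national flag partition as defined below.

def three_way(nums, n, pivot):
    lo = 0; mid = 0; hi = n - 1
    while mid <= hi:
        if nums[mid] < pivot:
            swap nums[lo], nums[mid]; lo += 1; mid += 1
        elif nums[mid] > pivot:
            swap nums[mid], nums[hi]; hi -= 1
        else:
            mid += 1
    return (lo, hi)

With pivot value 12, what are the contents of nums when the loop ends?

[9, 7, 8, 5, 6, 10, 11, 12, 14]

lo=0 mid=0 hi=8
9<12: swap(0,0), lo=1 mid=1 ⇒ [9, 7, 8, 14, 12, 6, 10, 11, 5]
7<12: swap(1,1), lo=2 mid=2 ⇒ [9, 7, 8, 14, 12, 6, 10, 11, 5]
8<12: swap(2,2), lo=3 mid=3 ⇒ [9, 7, 8, 14, 12, 6, 10, 11, 5]
14>12: swap(3,8), hi=7 ⇒ [9, 7, 8, 5, 12, 6, 10, 11, 14]
5<12: swap(3,3), lo=4 mid=4 ⇒ [9, 7, 8, 5, 12, 6, 10, 11, 14]
12=12: mid=5
6<12: swap(4,5), lo=5 mid=6 ⇒ [9, 7, 8, 5, 6, 12, 10, 11, 14]
10<12: swap(5,6), lo=6 mid=7 ⇒ [9, 7, 8, 5, 6, 10, 12, 11, 14]
11<12: swap(6,7), lo=7 mid=8 ⇒ [9, 7, 8, 5, 6, 10, 11, 12, 14]
done. lo=7 hi=7; nums=[9, 7, 8, 5, 6, 10, 11, 12, 14]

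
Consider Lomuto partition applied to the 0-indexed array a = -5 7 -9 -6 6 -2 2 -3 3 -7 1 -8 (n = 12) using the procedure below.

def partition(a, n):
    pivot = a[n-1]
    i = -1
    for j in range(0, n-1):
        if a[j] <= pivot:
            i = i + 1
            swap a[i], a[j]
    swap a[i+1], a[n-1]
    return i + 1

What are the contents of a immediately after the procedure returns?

pivot=-8, i=-1
j=0: -5>-8, skip
j=1: 7>-8, skip
j=2: -9≤-8, i=0, swap(0,2) ⇒ -9 7 -5 -6 6 -2 2 -3 3 -7 1 -8
j=3: -6>-8, skip
j=4: 6>-8, skip
j=5: -2>-8, skip
j=6: 2>-8, skip
j=7: -3>-8, skip
j=8: 3>-8, skip
j=9: -7>-8, skip
j=10: 1>-8, skip
swap(1,11) ⇒ -9 -8 -5 -6 6 -2 2 -3 3 -7 1 7; return 1

-9 -8 -5 -6 6 -2 2 -3 3 -7 1 7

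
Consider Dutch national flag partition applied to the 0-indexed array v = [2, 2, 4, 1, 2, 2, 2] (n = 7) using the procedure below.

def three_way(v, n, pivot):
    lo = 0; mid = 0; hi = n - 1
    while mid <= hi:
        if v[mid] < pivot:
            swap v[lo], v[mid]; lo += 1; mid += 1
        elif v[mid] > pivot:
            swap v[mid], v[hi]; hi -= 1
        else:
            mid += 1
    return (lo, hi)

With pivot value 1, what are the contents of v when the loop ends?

pivot = 1; lo=0, mid=0, hi=6
v[mid]=2>1: swap v[0],v[6]; hi=5 → [2, 2, 4, 1, 2, 2, 2]
v[mid]=2>1: swap v[0],v[5]; hi=4 → [2, 2, 4, 1, 2, 2, 2]
v[mid]=2>1: swap v[0],v[4]; hi=3 → [2, 2, 4, 1, 2, 2, 2]
v[mid]=2>1: swap v[0],v[3]; hi=2 → [1, 2, 4, 2, 2, 2, 2]
v[mid]=1=1: mid=1
v[mid]=2>1: swap v[1],v[2]; hi=1 → [1, 4, 2, 2, 2, 2, 2]
v[mid]=4>1: swap v[1],v[1]; hi=0 → [1, 4, 2, 2, 2, 2, 2]
end: lo=0, hi=0; v = [1, 4, 2, 2, 2, 2, 2]

[1, 4, 2, 2, 2, 2, 2]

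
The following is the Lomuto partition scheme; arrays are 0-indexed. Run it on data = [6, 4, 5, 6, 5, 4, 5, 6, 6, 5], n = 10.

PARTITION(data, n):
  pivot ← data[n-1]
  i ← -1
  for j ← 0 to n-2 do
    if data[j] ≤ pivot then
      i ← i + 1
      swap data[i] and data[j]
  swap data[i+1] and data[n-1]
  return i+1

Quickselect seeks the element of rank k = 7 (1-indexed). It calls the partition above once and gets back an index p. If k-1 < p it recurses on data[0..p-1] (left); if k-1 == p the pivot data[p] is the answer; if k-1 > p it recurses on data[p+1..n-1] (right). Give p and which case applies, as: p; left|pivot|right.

5; right

pivot = data[9] = 5; i = -1
j=0: data[0]=6 > 5 → no swap
j=1: data[1]=4 ≤ 5 → i=0, swap data[0],data[1] → [4, 6, 5, 6, 5, 4, 5, 6, 6, 5]
j=2: data[2]=5 ≤ 5 → i=1, swap data[1],data[2] → [4, 5, 6, 6, 5, 4, 5, 6, 6, 5]
j=3: data[3]=6 > 5 → no swap
j=4: data[4]=5 ≤ 5 → i=2, swap data[2],data[4] → [4, 5, 5, 6, 6, 4, 5, 6, 6, 5]
j=5: data[5]=4 ≤ 5 → i=3, swap data[3],data[5] → [4, 5, 5, 4, 6, 6, 5, 6, 6, 5]
j=6: data[6]=5 ≤ 5 → i=4, swap data[4],data[6] → [4, 5, 5, 4, 5, 6, 6, 6, 6, 5]
j=7: data[7]=6 > 5 → no swap
j=8: data[8]=6 > 5 → no swap
final swap data[5],data[9] → [4, 5, 5, 4, 5, 5, 6, 6, 6, 6]; return 5
p = 5; k-1 = 6 > 5 ⇒ right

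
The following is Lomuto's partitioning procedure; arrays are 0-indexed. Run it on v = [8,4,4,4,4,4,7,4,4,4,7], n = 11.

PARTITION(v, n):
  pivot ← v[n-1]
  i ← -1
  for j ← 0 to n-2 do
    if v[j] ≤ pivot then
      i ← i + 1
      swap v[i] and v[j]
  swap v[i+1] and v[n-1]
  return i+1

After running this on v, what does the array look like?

pivot=7, i=-1
j=0: 8>7, skip
j=1: 4≤7, i=0, swap(0,1) ⇒ [4,8,4,4,4,4,7,4,4,4,7]
j=2: 4≤7, i=1, swap(1,2) ⇒ [4,4,8,4,4,4,7,4,4,4,7]
j=3: 4≤7, i=2, swap(2,3) ⇒ [4,4,4,8,4,4,7,4,4,4,7]
j=4: 4≤7, i=3, swap(3,4) ⇒ [4,4,4,4,8,4,7,4,4,4,7]
j=5: 4≤7, i=4, swap(4,5) ⇒ [4,4,4,4,4,8,7,4,4,4,7]
j=6: 7≤7, i=5, swap(5,6) ⇒ [4,4,4,4,4,7,8,4,4,4,7]
j=7: 4≤7, i=6, swap(6,7) ⇒ [4,4,4,4,4,7,4,8,4,4,7]
j=8: 4≤7, i=7, swap(7,8) ⇒ [4,4,4,4,4,7,4,4,8,4,7]
j=9: 4≤7, i=8, swap(8,9) ⇒ [4,4,4,4,4,7,4,4,4,8,7]
swap(9,10) ⇒ [4,4,4,4,4,7,4,4,4,7,8]; return 9

[4,4,4,4,4,7,4,4,4,7,8]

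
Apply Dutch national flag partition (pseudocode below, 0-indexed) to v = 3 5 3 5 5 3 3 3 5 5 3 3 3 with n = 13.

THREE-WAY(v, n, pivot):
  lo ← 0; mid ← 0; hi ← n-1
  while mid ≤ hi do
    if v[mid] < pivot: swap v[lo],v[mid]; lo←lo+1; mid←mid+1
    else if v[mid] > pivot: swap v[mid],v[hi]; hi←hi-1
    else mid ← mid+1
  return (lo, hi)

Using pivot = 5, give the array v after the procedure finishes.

pivot = 5; lo=0, mid=0, hi=12
v[mid]=3<5: swap v[0],v[0]; lo=1,mid=1 → 3 5 3 5 5 3 3 3 5 5 3 3 3
v[mid]=5=5: mid=2
v[mid]=3<5: swap v[1],v[2]; lo=2,mid=3 → 3 3 5 5 5 3 3 3 5 5 3 3 3
v[mid]=5=5: mid=4
v[mid]=5=5: mid=5
v[mid]=3<5: swap v[2],v[5]; lo=3,mid=6 → 3 3 3 5 5 5 3 3 5 5 3 3 3
v[mid]=3<5: swap v[3],v[6]; lo=4,mid=7 → 3 3 3 3 5 5 5 3 5 5 3 3 3
v[mid]=3<5: swap v[4],v[7]; lo=5,mid=8 → 3 3 3 3 3 5 5 5 5 5 3 3 3
v[mid]=5=5: mid=9
v[mid]=5=5: mid=10
v[mid]=3<5: swap v[5],v[10]; lo=6,mid=11 → 3 3 3 3 3 3 5 5 5 5 5 3 3
v[mid]=3<5: swap v[6],v[11]; lo=7,mid=12 → 3 3 3 3 3 3 3 5 5 5 5 5 3
v[mid]=3<5: swap v[7],v[12]; lo=8,mid=13 → 3 3 3 3 3 3 3 3 5 5 5 5 5
end: lo=8, hi=12; v = 3 3 3 3 3 3 3 3 5 5 5 5 5

3 3 3 3 3 3 3 3 5 5 5 5 5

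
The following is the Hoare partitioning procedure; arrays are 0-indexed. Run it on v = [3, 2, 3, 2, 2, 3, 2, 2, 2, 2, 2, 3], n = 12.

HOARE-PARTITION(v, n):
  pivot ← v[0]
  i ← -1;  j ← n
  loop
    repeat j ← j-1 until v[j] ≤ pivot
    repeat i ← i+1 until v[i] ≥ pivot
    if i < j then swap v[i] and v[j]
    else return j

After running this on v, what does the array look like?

[3, 2, 2, 2, 2, 2, 2, 2, 2, 3, 3, 3]

pivot=3
j stops at 11 (3), i stops at 0 (3); swap ⇒ [3, 2, 3, 2, 2, 3, 2, 2, 2, 2, 2, 3]
j stops at 10 (2), i stops at 2 (3); swap ⇒ [3, 2, 2, 2, 2, 3, 2, 2, 2, 2, 3, 3]
j stops at 9 (2), i stops at 5 (3); swap ⇒ [3, 2, 2, 2, 2, 2, 2, 2, 2, 3, 3, 3]
j stops at 8, i stops at 9; i≥j ⇒ return 8. v=[3, 2, 2, 2, 2, 2, 2, 2, 2, 3, 3, 3]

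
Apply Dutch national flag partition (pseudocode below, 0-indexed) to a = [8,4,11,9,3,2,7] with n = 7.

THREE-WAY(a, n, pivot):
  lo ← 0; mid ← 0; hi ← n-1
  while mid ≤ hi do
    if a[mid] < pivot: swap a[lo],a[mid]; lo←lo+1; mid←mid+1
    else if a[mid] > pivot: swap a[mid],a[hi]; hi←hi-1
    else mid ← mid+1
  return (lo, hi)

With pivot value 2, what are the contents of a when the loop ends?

[2,11,9,3,4,7,8]

pivot = 2; lo=0, mid=0, hi=6
a[mid]=8>2: swap a[0],a[6]; hi=5 → [7,4,11,9,3,2,8]
a[mid]=7>2: swap a[0],a[5]; hi=4 → [2,4,11,9,3,7,8]
a[mid]=2=2: mid=1
a[mid]=4>2: swap a[1],a[4]; hi=3 → [2,3,11,9,4,7,8]
a[mid]=3>2: swap a[1],a[3]; hi=2 → [2,9,11,3,4,7,8]
a[mid]=9>2: swap a[1],a[2]; hi=1 → [2,11,9,3,4,7,8]
a[mid]=11>2: swap a[1],a[1]; hi=0 → [2,11,9,3,4,7,8]
end: lo=0, hi=0; a = [2,11,9,3,4,7,8]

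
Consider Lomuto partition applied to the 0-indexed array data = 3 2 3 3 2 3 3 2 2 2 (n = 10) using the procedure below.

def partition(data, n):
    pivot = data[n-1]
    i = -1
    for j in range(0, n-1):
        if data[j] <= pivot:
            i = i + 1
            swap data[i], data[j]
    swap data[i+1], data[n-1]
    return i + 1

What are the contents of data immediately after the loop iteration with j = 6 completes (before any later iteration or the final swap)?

pivot = data[9] = 2; i = -1
j=0: data[0]=3 > 2 → no swap
j=1: data[1]=2 ≤ 2 → i=0, swap data[0],data[1] → 2 3 3 3 2 3 3 2 2 2
j=2: data[2]=3 > 2 → no swap
j=3: data[3]=3 > 2 → no swap
j=4: data[4]=2 ≤ 2 → i=1, swap data[1],data[4] → 2 2 3 3 3 3 3 2 2 2
j=5: data[5]=3 > 2 → no swap
j=6: data[6]=3 > 2 → no swap
(after j=6) data = 2 2 3 3 3 3 3 2 2 2

2 2 3 3 3 3 3 2 2 2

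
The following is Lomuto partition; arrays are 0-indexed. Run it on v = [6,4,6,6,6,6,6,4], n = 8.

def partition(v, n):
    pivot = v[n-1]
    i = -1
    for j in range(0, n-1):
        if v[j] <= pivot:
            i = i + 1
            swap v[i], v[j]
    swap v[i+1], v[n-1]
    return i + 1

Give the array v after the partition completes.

[4,4,6,6,6,6,6,6]

pivot = v[7] = 4; i = -1
j=0: v[0]=6 > 4 → no swap
j=1: v[1]=4 ≤ 4 → i=0, swap v[0],v[1] → [4,6,6,6,6,6,6,4]
j=2: v[2]=6 > 4 → no swap
j=3: v[3]=6 > 4 → no swap
j=4: v[4]=6 > 4 → no swap
j=5: v[5]=6 > 4 → no swap
j=6: v[6]=6 > 4 → no swap
final swap v[1],v[7] → [4,4,6,6,6,6,6,6]; return 1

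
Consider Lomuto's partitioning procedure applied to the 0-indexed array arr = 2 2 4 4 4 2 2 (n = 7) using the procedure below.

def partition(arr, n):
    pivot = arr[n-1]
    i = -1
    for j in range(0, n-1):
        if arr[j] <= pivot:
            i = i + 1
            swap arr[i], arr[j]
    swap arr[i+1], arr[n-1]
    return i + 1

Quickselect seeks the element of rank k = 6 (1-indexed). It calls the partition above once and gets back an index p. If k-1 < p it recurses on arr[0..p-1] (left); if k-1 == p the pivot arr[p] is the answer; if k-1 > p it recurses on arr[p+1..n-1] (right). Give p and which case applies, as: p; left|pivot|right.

pivot=2, i=-1
j=0: 2≤2, i=0, swap(0,0) ⇒ 2 2 4 4 4 2 2
j=1: 2≤2, i=1, swap(1,1) ⇒ 2 2 4 4 4 2 2
j=2: 4>2, skip
j=3: 4>2, skip
j=4: 4>2, skip
j=5: 2≤2, i=2, swap(2,5) ⇒ 2 2 2 4 4 4 2
swap(3,6) ⇒ 2 2 2 2 4 4 4; return 3
p = 3; k-1 = 5 > 3 ⇒ right

3; right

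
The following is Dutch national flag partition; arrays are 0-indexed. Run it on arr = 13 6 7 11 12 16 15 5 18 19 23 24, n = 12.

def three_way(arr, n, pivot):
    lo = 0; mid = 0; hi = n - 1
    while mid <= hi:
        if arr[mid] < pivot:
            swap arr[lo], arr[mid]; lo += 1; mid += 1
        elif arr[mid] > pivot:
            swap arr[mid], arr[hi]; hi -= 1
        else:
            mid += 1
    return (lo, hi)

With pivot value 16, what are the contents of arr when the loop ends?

lo=0 mid=0 hi=11
13<16: swap(0,0), lo=1 mid=1 ⇒ 13 6 7 11 12 16 15 5 18 19 23 24
6<16: swap(1,1), lo=2 mid=2 ⇒ 13 6 7 11 12 16 15 5 18 19 23 24
7<16: swap(2,2), lo=3 mid=3 ⇒ 13 6 7 11 12 16 15 5 18 19 23 24
11<16: swap(3,3), lo=4 mid=4 ⇒ 13 6 7 11 12 16 15 5 18 19 23 24
12<16: swap(4,4), lo=5 mid=5 ⇒ 13 6 7 11 12 16 15 5 18 19 23 24
16=16: mid=6
15<16: swap(5,6), lo=6 mid=7 ⇒ 13 6 7 11 12 15 16 5 18 19 23 24
5<16: swap(6,7), lo=7 mid=8 ⇒ 13 6 7 11 12 15 5 16 18 19 23 24
18>16: swap(8,11), hi=10 ⇒ 13 6 7 11 12 15 5 16 24 19 23 18
24>16: swap(8,10), hi=9 ⇒ 13 6 7 11 12 15 5 16 23 19 24 18
23>16: swap(8,9), hi=8 ⇒ 13 6 7 11 12 15 5 16 19 23 24 18
19>16: swap(8,8), hi=7 ⇒ 13 6 7 11 12 15 5 16 19 23 24 18
done. lo=7 hi=7; arr=13 6 7 11 12 15 5 16 19 23 24 18

13 6 7 11 12 15 5 16 19 23 24 18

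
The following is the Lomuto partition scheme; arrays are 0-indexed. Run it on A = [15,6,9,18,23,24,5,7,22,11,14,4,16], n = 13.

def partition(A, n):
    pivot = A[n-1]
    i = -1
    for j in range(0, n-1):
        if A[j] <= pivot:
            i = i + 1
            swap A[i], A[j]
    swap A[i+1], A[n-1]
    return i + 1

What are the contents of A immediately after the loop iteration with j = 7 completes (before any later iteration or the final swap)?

pivot=16, i=-1
j=0: 15≤16, i=0, swap(0,0) ⇒ [15,6,9,18,23,24,5,7,22,11,14,4,16]
j=1: 6≤16, i=1, swap(1,1) ⇒ [15,6,9,18,23,24,5,7,22,11,14,4,16]
j=2: 9≤16, i=2, swap(2,2) ⇒ [15,6,9,18,23,24,5,7,22,11,14,4,16]
j=3: 18>16, skip
j=4: 23>16, skip
j=5: 24>16, skip
j=6: 5≤16, i=3, swap(3,6) ⇒ [15,6,9,5,23,24,18,7,22,11,14,4,16]
j=7: 7≤16, i=4, swap(4,7) ⇒ [15,6,9,5,7,24,18,23,22,11,14,4,16]
(after j=7) A = [15,6,9,5,7,24,18,23,22,11,14,4,16]

[15,6,9,5,7,24,18,23,22,11,14,4,16]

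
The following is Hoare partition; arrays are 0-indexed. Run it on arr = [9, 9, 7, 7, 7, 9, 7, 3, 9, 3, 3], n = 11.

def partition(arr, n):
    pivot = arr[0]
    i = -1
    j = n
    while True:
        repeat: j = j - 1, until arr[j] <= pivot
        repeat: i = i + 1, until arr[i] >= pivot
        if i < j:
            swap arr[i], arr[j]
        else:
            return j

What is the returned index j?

7

pivot=9
j stops at 10 (3), i stops at 0 (9); swap ⇒ [3, 9, 7, 7, 7, 9, 7, 3, 9, 3, 9]
j stops at 9 (3), i stops at 1 (9); swap ⇒ [3, 3, 7, 7, 7, 9, 7, 3, 9, 9, 9]
j stops at 8 (9), i stops at 5 (9); swap ⇒ [3, 3, 7, 7, 7, 9, 7, 3, 9, 9, 9]
j stops at 7, i stops at 8; i≥j ⇒ return 7. arr=[3, 3, 7, 7, 7, 9, 7, 3, 9, 9, 9]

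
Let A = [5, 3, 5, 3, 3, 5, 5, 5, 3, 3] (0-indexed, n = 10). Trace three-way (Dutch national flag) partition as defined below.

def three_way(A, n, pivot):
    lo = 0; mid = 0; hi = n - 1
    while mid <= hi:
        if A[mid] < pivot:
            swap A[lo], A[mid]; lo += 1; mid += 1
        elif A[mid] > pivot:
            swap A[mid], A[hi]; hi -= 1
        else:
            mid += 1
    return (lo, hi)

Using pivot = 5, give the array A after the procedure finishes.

lo=0 mid=0 hi=9
5=5: mid=1
3<5: swap(0,1), lo=1 mid=2 ⇒ [3, 5, 5, 3, 3, 5, 5, 5, 3, 3]
5=5: mid=3
3<5: swap(1,3), lo=2 mid=4 ⇒ [3, 3, 5, 5, 3, 5, 5, 5, 3, 3]
3<5: swap(2,4), lo=3 mid=5 ⇒ [3, 3, 3, 5, 5, 5, 5, 5, 3, 3]
5=5: mid=6
5=5: mid=7
5=5: mid=8
3<5: swap(3,8), lo=4 mid=9 ⇒ [3, 3, 3, 3, 5, 5, 5, 5, 5, 3]
3<5: swap(4,9), lo=5 mid=10 ⇒ [3, 3, 3, 3, 3, 5, 5, 5, 5, 5]
done. lo=5 hi=9; A=[3, 3, 3, 3, 3, 5, 5, 5, 5, 5]

[3, 3, 3, 3, 3, 5, 5, 5, 5, 5]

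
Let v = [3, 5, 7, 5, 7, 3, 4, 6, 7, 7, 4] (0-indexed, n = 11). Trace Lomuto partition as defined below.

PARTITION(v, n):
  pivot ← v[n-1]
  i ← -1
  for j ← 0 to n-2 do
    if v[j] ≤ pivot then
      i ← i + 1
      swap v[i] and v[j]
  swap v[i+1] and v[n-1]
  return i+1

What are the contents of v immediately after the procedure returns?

[3, 3, 4, 4, 7, 5, 7, 6, 7, 7, 5]

pivot=4, i=-1
j=0: 3≤4, i=0, swap(0,0) ⇒ [3, 5, 7, 5, 7, 3, 4, 6, 7, 7, 4]
j=1: 5>4, skip
j=2: 7>4, skip
j=3: 5>4, skip
j=4: 7>4, skip
j=5: 3≤4, i=1, swap(1,5) ⇒ [3, 3, 7, 5, 7, 5, 4, 6, 7, 7, 4]
j=6: 4≤4, i=2, swap(2,6) ⇒ [3, 3, 4, 5, 7, 5, 7, 6, 7, 7, 4]
j=7: 6>4, skip
j=8: 7>4, skip
j=9: 7>4, skip
swap(3,10) ⇒ [3, 3, 4, 4, 7, 5, 7, 6, 7, 7, 5]; return 3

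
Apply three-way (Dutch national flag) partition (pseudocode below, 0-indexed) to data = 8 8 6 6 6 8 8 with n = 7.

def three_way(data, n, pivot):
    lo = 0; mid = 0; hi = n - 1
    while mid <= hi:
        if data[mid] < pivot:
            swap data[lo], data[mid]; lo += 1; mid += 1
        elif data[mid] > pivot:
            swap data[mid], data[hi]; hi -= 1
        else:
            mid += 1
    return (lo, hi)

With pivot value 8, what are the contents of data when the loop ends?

pivot = 8; lo=0, mid=0, hi=6
data[mid]=8=8: mid=1
data[mid]=8=8: mid=2
data[mid]=6<8: swap data[0],data[2]; lo=1,mid=3 → 6 8 8 6 6 8 8
data[mid]=6<8: swap data[1],data[3]; lo=2,mid=4 → 6 6 8 8 6 8 8
data[mid]=6<8: swap data[2],data[4]; lo=3,mid=5 → 6 6 6 8 8 8 8
data[mid]=8=8: mid=6
data[mid]=8=8: mid=7
end: lo=3, hi=6; data = 6 6 6 8 8 8 8

6 6 6 8 8 8 8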